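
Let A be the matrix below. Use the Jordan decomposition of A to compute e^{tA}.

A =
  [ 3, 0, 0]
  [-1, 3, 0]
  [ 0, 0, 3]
e^{tA} =
  [exp(3*t), 0, 0]
  [-t*exp(3*t), exp(3*t), 0]
  [0, 0, exp(3*t)]

Strategy: write A = P · J · P⁻¹ where J is a Jordan canonical form, so e^{tA} = P · e^{tJ} · P⁻¹, and e^{tJ} can be computed block-by-block.

A has Jordan form
J =
  [3, 1, 0]
  [0, 3, 0]
  [0, 0, 3]
(up to reordering of blocks).

Per-block formulas:
  For a 1×1 block at λ = 3: exp(t · [3]) = [e^(3t)].
  For a 2×2 Jordan block J_2(3): exp(t · J_2(3)) = e^(3t)·(I + t·N), where N is the 2×2 nilpotent shift.

After assembling e^{tJ} and conjugating by P, we get:

e^{tA} =
  [exp(3*t), 0, 0]
  [-t*exp(3*t), exp(3*t), 0]
  [0, 0, exp(3*t)]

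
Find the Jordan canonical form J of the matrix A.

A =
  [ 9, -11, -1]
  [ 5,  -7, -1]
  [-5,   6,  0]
J_2(-1) ⊕ J_1(4)

The characteristic polynomial is
  det(x·I − A) = x^3 - 2*x^2 - 7*x - 4 = (x - 4)*(x + 1)^2

Eigenvalues and multiplicities (the geometric multiplicity of λ is n − rank(A − λI), which equals the number of Jordan blocks for λ):
  λ = -1: algebraic multiplicity = 2, geometric multiplicity = 1
  λ = 4: algebraic multiplicity = 1, geometric multiplicity = 1

Determining the block sizes for each eigenvalue:
  λ = -1: one block (gm = 1), so the single block has size am = 2 → block sizes [2]
  λ = 4: one block (gm = 1), so the single block has size am = 1 → block sizes [1]

Assembling the blocks gives a Jordan form
J =
  [-1,  1, 0]
  [ 0, -1, 0]
  [ 0,  0, 4]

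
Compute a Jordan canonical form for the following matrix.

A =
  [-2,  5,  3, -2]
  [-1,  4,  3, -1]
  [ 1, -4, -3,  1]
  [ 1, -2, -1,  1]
J_3(0) ⊕ J_1(0)

The characteristic polynomial is
  det(x·I − A) = x^4

Eigenvalues and multiplicities (the geometric multiplicity of λ is n − rank(A − λI), which equals the number of Jordan blocks for λ):
  λ = 0: algebraic multiplicity = 4, geometric multiplicity = 2

Determining the block sizes for each eigenvalue:
  λ = 0: with am = 4 and gm = 2, the partition is not yet determined (e.g. several partitions of 4 into 2 parts exist). Let N = A − (0)·I. Computing rank(N^1) = 2, rank(N^2) = 1, rank(N^3) = 0; the number of blocks of size ≥ j is rank(N^{j−1}) − rank(N^j), giving [2, 1, 1]. So we have 1 block(s) of size 3, 1 block(s) of size 1 → block sizes [3, 1]

Assembling the blocks gives a Jordan form
J =
  [0, 1, 0, 0]
  [0, 0, 1, 0]
  [0, 0, 0, 0]
  [0, 0, 0, 0]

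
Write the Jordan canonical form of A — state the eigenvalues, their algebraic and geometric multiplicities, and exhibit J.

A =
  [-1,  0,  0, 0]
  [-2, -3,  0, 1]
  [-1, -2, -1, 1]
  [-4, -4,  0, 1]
J_2(-1) ⊕ J_2(-1)

The characteristic polynomial is
  det(x·I − A) = x^4 + 4*x^3 + 6*x^2 + 4*x + 1 = (x + 1)^4

Eigenvalues and multiplicities (the geometric multiplicity of λ is n − rank(A − λI), which equals the number of Jordan blocks for λ):
  λ = -1: algebraic multiplicity = 4, geometric multiplicity = 2

Determining the block sizes for each eigenvalue:
  λ = -1: with am = 4 and gm = 2, the partition is not yet determined (e.g. several partitions of 4 into 2 parts exist). Let N = A − (-1)·I. Computing rank(N^1) = 2, rank(N^2) = 0; the number of blocks of size ≥ j is rank(N^{j−1}) − rank(N^j), giving [2, 2]. So we have 2 block(s) of size 2 → block sizes [2, 2]

Assembling the blocks gives a Jordan form
J =
  [-1,  1,  0,  0]
  [ 0, -1,  0,  0]
  [ 0,  0, -1,  1]
  [ 0,  0,  0, -1]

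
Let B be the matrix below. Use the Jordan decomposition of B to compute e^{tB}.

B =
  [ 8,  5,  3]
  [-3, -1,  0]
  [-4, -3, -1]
e^{tB} =
  [9*t^2*exp(2*t)/2 + 6*t*exp(2*t) + exp(2*t), 3*t^2*exp(2*t) + 5*t*exp(2*t), 9*t^2*exp(2*t)/2 + 3*t*exp(2*t)]
  [-9*t^2*exp(2*t)/2 - 3*t*exp(2*t), -3*t^2*exp(2*t) - 3*t*exp(2*t) + exp(2*t), -9*t^2*exp(2*t)/2]
  [-3*t^2*exp(2*t)/2 - 4*t*exp(2*t), -t^2*exp(2*t) - 3*t*exp(2*t), -3*t^2*exp(2*t)/2 - 3*t*exp(2*t) + exp(2*t)]

Strategy: write B = P · J · P⁻¹ where J is a Jordan canonical form, so e^{tB} = P · e^{tJ} · P⁻¹, and e^{tJ} can be computed block-by-block.

B has Jordan form
J =
  [2, 1, 0]
  [0, 2, 1]
  [0, 0, 2]
(up to reordering of blocks).

Per-block formulas:
  For a 3×3 Jordan block J_3(2): exp(t · J_3(2)) = e^(2t)·(I + t·N + (t^2/2)·N^2), where N is the 3×3 nilpotent shift.

After assembling e^{tJ} and conjugating by P, we get:

e^{tB} =
  [9*t^2*exp(2*t)/2 + 6*t*exp(2*t) + exp(2*t), 3*t^2*exp(2*t) + 5*t*exp(2*t), 9*t^2*exp(2*t)/2 + 3*t*exp(2*t)]
  [-9*t^2*exp(2*t)/2 - 3*t*exp(2*t), -3*t^2*exp(2*t) - 3*t*exp(2*t) + exp(2*t), -9*t^2*exp(2*t)/2]
  [-3*t^2*exp(2*t)/2 - 4*t*exp(2*t), -t^2*exp(2*t) - 3*t*exp(2*t), -3*t^2*exp(2*t)/2 - 3*t*exp(2*t) + exp(2*t)]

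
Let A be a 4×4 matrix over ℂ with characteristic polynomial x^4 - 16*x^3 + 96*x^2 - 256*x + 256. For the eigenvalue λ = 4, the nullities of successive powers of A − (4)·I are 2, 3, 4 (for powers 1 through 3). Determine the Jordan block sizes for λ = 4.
Block sizes for λ = 4: [3, 1]

From the dimensions of kernels of powers, the number of Jordan blocks of size at least j is d_j − d_{j−1} where d_j = dim ker(N^j) (with d_0 = 0). Computing the differences gives [2, 1, 1].
The number of blocks of size exactly k is (#blocks of size ≥ k) − (#blocks of size ≥ k + 1), so the partition is: 1 block(s) of size 1, 1 block(s) of size 3.
In nonincreasing order the block sizes are [3, 1].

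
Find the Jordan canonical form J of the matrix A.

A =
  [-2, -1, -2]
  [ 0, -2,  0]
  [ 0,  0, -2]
J_2(-2) ⊕ J_1(-2)

The characteristic polynomial is
  det(x·I − A) = x^3 + 6*x^2 + 12*x + 8 = (x + 2)^3

Eigenvalues and multiplicities (the geometric multiplicity of λ is n − rank(A − λI), which equals the number of Jordan blocks for λ):
  λ = -2: algebraic multiplicity = 3, geometric multiplicity = 2

Determining the block sizes for each eigenvalue:
  λ = -2: 2 blocks summing to 3 forces exactly one block of size 2 and the rest size 1 → block sizes [2, 1]

Assembling the blocks gives a Jordan form
J =
  [-2,  1,  0]
  [ 0, -2,  0]
  [ 0,  0, -2]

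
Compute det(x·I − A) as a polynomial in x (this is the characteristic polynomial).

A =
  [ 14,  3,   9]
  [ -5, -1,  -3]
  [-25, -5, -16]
x^3 + 3*x^2 + 3*x + 1

Expanding det(x·I − A) (e.g. by cofactor expansion or by noting that A is similar to its Jordan form J, which has the same characteristic polynomial as A) gives
  χ_A(x) = x^3 + 3*x^2 + 3*x + 1
which factors as (x + 1)^3. The eigenvalues (with algebraic multiplicities) are λ = -1 with multiplicity 3.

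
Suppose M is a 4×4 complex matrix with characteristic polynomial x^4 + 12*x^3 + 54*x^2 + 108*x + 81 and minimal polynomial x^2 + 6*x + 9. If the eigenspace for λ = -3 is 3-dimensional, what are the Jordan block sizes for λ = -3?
Block sizes for λ = -3: [2, 1, 1]

Step 1 — from the characteristic polynomial, algebraic multiplicity of λ = -3 is 4. From dim ker(M − (-3)·I) = 3, there are exactly 3 Jordan blocks for λ = -3.
Step 2 — from the minimal polynomial, the factor (x + 3)^2 tells us the largest block for λ = -3 has size 2.
Step 3 — with total size 4, 3 blocks, and largest block 2, the block sizes (in nonincreasing order) are [2, 1, 1].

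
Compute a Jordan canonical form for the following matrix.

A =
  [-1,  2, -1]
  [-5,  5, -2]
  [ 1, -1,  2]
J_3(2)

The characteristic polynomial is
  det(x·I − A) = x^3 - 6*x^2 + 12*x - 8 = (x - 2)^3

Eigenvalues and multiplicities (the geometric multiplicity of λ is n − rank(A − λI), which equals the number of Jordan blocks for λ):
  λ = 2: algebraic multiplicity = 3, geometric multiplicity = 1

Determining the block sizes for each eigenvalue:
  λ = 2: one block (gm = 1), so the single block has size am = 3 → block sizes [3]

Assembling the blocks gives a Jordan form
J =
  [2, 1, 0]
  [0, 2, 1]
  [0, 0, 2]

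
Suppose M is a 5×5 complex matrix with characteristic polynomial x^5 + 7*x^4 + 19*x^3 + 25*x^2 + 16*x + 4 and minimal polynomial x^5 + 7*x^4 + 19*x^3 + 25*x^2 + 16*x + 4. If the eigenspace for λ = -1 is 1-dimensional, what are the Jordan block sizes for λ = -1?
Block sizes for λ = -1: [3]

Step 1 — from the characteristic polynomial, algebraic multiplicity of λ = -1 is 3. From dim ker(M − (-1)·I) = 1, there are exactly 1 Jordan blocks for λ = -1.
Step 2 — from the minimal polynomial, the factor (x + 1)^3 tells us the largest block for λ = -1 has size 3.
Step 3 — with total size 3, 1 blocks, and largest block 3, the block sizes (in nonincreasing order) are [3].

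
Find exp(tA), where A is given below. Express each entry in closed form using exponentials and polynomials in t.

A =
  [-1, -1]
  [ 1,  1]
e^{tA} =
  [1 - t, -t]
  [t, t + 1]

Strategy: write A = P · J · P⁻¹ where J is a Jordan canonical form, so e^{tA} = P · e^{tJ} · P⁻¹, and e^{tJ} can be computed block-by-block.

A has Jordan form
J =
  [0, 1]
  [0, 0]
(up to reordering of blocks).

Per-block formulas:
  For a 2×2 Jordan block J_2(0): exp(t · J_2(0)) = e^(0t)·(I + t·N), where N is the 2×2 nilpotent shift.

After assembling e^{tJ} and conjugating by P, we get:

e^{tA} =
  [1 - t, -t]
  [t, t + 1]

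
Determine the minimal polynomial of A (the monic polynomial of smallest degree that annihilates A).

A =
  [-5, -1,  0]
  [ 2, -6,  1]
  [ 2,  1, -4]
x^3 + 15*x^2 + 75*x + 125

The characteristic polynomial is χ_A(x) = (x + 5)^3, so the eigenvalues are known. The minimal polynomial is
  m_A(x) = Π_λ (x − λ)^{k_λ}
where k_λ is the size of the *largest* Jordan block for λ (equivalently, the smallest k with (A − λI)^k v = 0 for every generalised eigenvector v of λ).

  λ = -5: largest Jordan block has size 3, contributing (x + 5)^3

So m_A(x) = (x + 5)^3 = x^3 + 15*x^2 + 75*x + 125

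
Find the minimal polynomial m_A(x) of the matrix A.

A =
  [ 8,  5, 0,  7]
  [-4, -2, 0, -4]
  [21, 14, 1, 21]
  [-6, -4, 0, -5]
x^3 - x^2

The characteristic polynomial is χ_A(x) = x^2*(x - 1)^2, so the eigenvalues are known. The minimal polynomial is
  m_A(x) = Π_λ (x − λ)^{k_λ}
where k_λ is the size of the *largest* Jordan block for λ (equivalently, the smallest k with (A − λI)^k v = 0 for every generalised eigenvector v of λ).

  λ = 0: largest Jordan block has size 2, contributing (x − 0)^2
  λ = 1: largest Jordan block has size 1, contributing (x − 1)

So m_A(x) = x^2*(x - 1) = x^3 - x^2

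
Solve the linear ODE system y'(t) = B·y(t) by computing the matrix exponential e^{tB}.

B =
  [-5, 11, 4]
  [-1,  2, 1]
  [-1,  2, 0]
e^{tB} =
  [t^2*exp(-t)/2 - 4*t*exp(-t) + exp(-t), -3*t^2*exp(-t)/2 + 11*t*exp(-t), -t^2*exp(-t)/2 + 4*t*exp(-t)]
  [-t*exp(-t), 3*t*exp(-t) + exp(-t), t*exp(-t)]
  [t^2*exp(-t)/2 - t*exp(-t), -3*t^2*exp(-t)/2 + 2*t*exp(-t), -t^2*exp(-t)/2 + t*exp(-t) + exp(-t)]

Strategy: write B = P · J · P⁻¹ where J is a Jordan canonical form, so e^{tB} = P · e^{tJ} · P⁻¹, and e^{tJ} can be computed block-by-block.

B has Jordan form
J =
  [-1,  1,  0]
  [ 0, -1,  1]
  [ 0,  0, -1]
(up to reordering of blocks).

Per-block formulas:
  For a 3×3 Jordan block J_3(-1): exp(t · J_3(-1)) = e^(-1t)·(I + t·N + (t^2/2)·N^2), where N is the 3×3 nilpotent shift.

After assembling e^{tJ} and conjugating by P, we get:

e^{tB} =
  [t^2*exp(-t)/2 - 4*t*exp(-t) + exp(-t), -3*t^2*exp(-t)/2 + 11*t*exp(-t), -t^2*exp(-t)/2 + 4*t*exp(-t)]
  [-t*exp(-t), 3*t*exp(-t) + exp(-t), t*exp(-t)]
  [t^2*exp(-t)/2 - t*exp(-t), -3*t^2*exp(-t)/2 + 2*t*exp(-t), -t^2*exp(-t)/2 + t*exp(-t) + exp(-t)]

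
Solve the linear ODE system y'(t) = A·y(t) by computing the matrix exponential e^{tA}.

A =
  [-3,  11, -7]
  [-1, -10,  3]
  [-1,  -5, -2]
e^{tA} =
  [2*t*exp(-5*t) + exp(-5*t), t^2*exp(-5*t) + 11*t*exp(-5*t), -t^2*exp(-5*t) - 7*t*exp(-5*t)]
  [-t*exp(-5*t), -t^2*exp(-5*t)/2 - 5*t*exp(-5*t) + exp(-5*t), t^2*exp(-5*t)/2 + 3*t*exp(-5*t)]
  [-t*exp(-5*t), -t^2*exp(-5*t)/2 - 5*t*exp(-5*t), t^2*exp(-5*t)/2 + 3*t*exp(-5*t) + exp(-5*t)]

Strategy: write A = P · J · P⁻¹ where J is a Jordan canonical form, so e^{tA} = P · e^{tJ} · P⁻¹, and e^{tJ} can be computed block-by-block.

A has Jordan form
J =
  [-5,  1,  0]
  [ 0, -5,  1]
  [ 0,  0, -5]
(up to reordering of blocks).

Per-block formulas:
  For a 3×3 Jordan block J_3(-5): exp(t · J_3(-5)) = e^(-5t)·(I + t·N + (t^2/2)·N^2), where N is the 3×3 nilpotent shift.

After assembling e^{tJ} and conjugating by P, we get:

e^{tA} =
  [2*t*exp(-5*t) + exp(-5*t), t^2*exp(-5*t) + 11*t*exp(-5*t), -t^2*exp(-5*t) - 7*t*exp(-5*t)]
  [-t*exp(-5*t), -t^2*exp(-5*t)/2 - 5*t*exp(-5*t) + exp(-5*t), t^2*exp(-5*t)/2 + 3*t*exp(-5*t)]
  [-t*exp(-5*t), -t^2*exp(-5*t)/2 - 5*t*exp(-5*t), t^2*exp(-5*t)/2 + 3*t*exp(-5*t) + exp(-5*t)]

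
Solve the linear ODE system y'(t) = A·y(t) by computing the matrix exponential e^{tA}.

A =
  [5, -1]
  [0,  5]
e^{tA} =
  [exp(5*t), -t*exp(5*t)]
  [0, exp(5*t)]

Strategy: write A = P · J · P⁻¹ where J is a Jordan canonical form, so e^{tA} = P · e^{tJ} · P⁻¹, and e^{tJ} can be computed block-by-block.

A has Jordan form
J =
  [5, 1]
  [0, 5]
(up to reordering of blocks).

Per-block formulas:
  For a 2×2 Jordan block J_2(5): exp(t · J_2(5)) = e^(5t)·(I + t·N), where N is the 2×2 nilpotent shift.

After assembling e^{tJ} and conjugating by P, we get:

e^{tA} =
  [exp(5*t), -t*exp(5*t)]
  [0, exp(5*t)]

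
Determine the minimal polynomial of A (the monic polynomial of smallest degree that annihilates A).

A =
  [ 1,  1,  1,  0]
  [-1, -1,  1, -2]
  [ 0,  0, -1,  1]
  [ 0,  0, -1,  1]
x^3

The characteristic polynomial is χ_A(x) = x^4, so the eigenvalues are known. The minimal polynomial is
  m_A(x) = Π_λ (x − λ)^{k_λ}
where k_λ is the size of the *largest* Jordan block for λ (equivalently, the smallest k with (A − λI)^k v = 0 for every generalised eigenvector v of λ).

  λ = 0: largest Jordan block has size 3, contributing (x − 0)^3

So m_A(x) = x^3 = x^3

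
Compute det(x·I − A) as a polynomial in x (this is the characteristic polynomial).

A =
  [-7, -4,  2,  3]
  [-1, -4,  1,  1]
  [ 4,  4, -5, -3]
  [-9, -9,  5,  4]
x^4 + 12*x^3 + 54*x^2 + 108*x + 81

Expanding det(x·I − A) (e.g. by cofactor expansion or by noting that A is similar to its Jordan form J, which has the same characteristic polynomial as A) gives
  χ_A(x) = x^4 + 12*x^3 + 54*x^2 + 108*x + 81
which factors as (x + 3)^4. The eigenvalues (with algebraic multiplicities) are λ = -3 with multiplicity 4.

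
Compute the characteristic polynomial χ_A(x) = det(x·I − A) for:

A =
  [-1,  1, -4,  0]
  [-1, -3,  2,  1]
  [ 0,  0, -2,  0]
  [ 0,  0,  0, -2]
x^4 + 8*x^3 + 24*x^2 + 32*x + 16

Expanding det(x·I − A) (e.g. by cofactor expansion or by noting that A is similar to its Jordan form J, which has the same characteristic polynomial as A) gives
  χ_A(x) = x^4 + 8*x^3 + 24*x^2 + 32*x + 16
which factors as (x + 2)^4. The eigenvalues (with algebraic multiplicities) are λ = -2 with multiplicity 4.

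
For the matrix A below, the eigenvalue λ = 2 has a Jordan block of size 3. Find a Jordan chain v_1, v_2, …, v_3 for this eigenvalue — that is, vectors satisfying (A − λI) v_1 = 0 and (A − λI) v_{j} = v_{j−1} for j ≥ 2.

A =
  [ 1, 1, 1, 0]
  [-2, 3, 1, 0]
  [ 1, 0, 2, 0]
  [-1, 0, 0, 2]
A Jordan chain for λ = 2 of length 3:
v_1 = (0, 1, -1, 1)ᵀ
v_2 = (-1, -2, 1, -1)ᵀ
v_3 = (1, 0, 0, 0)ᵀ

Let N = A − (2)·I. We want v_3 with N^3 v_3 = 0 but N^2 v_3 ≠ 0; then v_{j-1} := N · v_j for j = 3, …, 2.

Pick v_3 = (1, 0, 0, 0)ᵀ.
Then v_2 = N · v_3 = (-1, -2, 1, -1)ᵀ.
Then v_1 = N · v_2 = (0, 1, -1, 1)ᵀ.

Sanity check: (A − (2)·I) v_1 = (0, 0, 0, 0)ᵀ = 0. ✓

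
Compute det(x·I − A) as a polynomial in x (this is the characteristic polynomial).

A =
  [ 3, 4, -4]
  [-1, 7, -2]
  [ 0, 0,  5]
x^3 - 15*x^2 + 75*x - 125

Expanding det(x·I − A) (e.g. by cofactor expansion or by noting that A is similar to its Jordan form J, which has the same characteristic polynomial as A) gives
  χ_A(x) = x^3 - 15*x^2 + 75*x - 125
which factors as (x - 5)^3. The eigenvalues (with algebraic multiplicities) are λ = 5 with multiplicity 3.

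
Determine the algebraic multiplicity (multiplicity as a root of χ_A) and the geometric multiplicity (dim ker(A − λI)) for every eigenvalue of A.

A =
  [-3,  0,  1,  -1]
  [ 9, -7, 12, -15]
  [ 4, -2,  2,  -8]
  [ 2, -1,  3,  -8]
λ = -4: alg = 4, geom = 2

Step 1 — factor the characteristic polynomial to read off the algebraic multiplicities:
  χ_A(x) = (x + 4)^4

Step 2 — compute geometric multiplicities via the rank-nullity identity g(λ) = n − rank(A − λI):
  rank(A − (-4)·I) = 2, so dim ker(A − (-4)·I) = n − 2 = 2

Summary:
  λ = -4: algebraic multiplicity = 4, geometric multiplicity = 2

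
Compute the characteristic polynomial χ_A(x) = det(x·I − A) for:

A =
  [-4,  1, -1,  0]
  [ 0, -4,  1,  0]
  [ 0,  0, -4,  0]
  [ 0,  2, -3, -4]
x^4 + 16*x^3 + 96*x^2 + 256*x + 256

Expanding det(x·I − A) (e.g. by cofactor expansion or by noting that A is similar to its Jordan form J, which has the same characteristic polynomial as A) gives
  χ_A(x) = x^4 + 16*x^3 + 96*x^2 + 256*x + 256
which factors as (x + 4)^4. The eigenvalues (with algebraic multiplicities) are λ = -4 with multiplicity 4.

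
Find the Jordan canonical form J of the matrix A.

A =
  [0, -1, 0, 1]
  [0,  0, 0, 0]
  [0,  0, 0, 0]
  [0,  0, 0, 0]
J_2(0) ⊕ J_1(0) ⊕ J_1(0)

The characteristic polynomial is
  det(x·I − A) = x^4

Eigenvalues and multiplicities (the geometric multiplicity of λ is n − rank(A − λI), which equals the number of Jordan blocks for λ):
  λ = 0: algebraic multiplicity = 4, geometric multiplicity = 3

Determining the block sizes for each eigenvalue:
  λ = 0: 3 blocks summing to 4 forces exactly one block of size 2 and the rest size 1 → block sizes [2, 1, 1]

Assembling the blocks gives a Jordan form
J =
  [0, 1, 0, 0]
  [0, 0, 0, 0]
  [0, 0, 0, 0]
  [0, 0, 0, 0]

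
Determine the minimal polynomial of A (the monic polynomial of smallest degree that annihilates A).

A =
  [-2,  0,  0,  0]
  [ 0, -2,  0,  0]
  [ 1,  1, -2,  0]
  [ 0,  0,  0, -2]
x^2 + 4*x + 4

The characteristic polynomial is χ_A(x) = (x + 2)^4, so the eigenvalues are known. The minimal polynomial is
  m_A(x) = Π_λ (x − λ)^{k_λ}
where k_λ is the size of the *largest* Jordan block for λ (equivalently, the smallest k with (A − λI)^k v = 0 for every generalised eigenvector v of λ).

  λ = -2: largest Jordan block has size 2, contributing (x + 2)^2

So m_A(x) = (x + 2)^2 = x^2 + 4*x + 4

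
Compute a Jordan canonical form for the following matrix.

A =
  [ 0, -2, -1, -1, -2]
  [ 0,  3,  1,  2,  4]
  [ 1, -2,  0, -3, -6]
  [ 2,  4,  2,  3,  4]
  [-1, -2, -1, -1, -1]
J_3(1) ⊕ J_1(1) ⊕ J_1(1)

The characteristic polynomial is
  det(x·I − A) = x^5 - 5*x^4 + 10*x^3 - 10*x^2 + 5*x - 1 = (x - 1)^5

Eigenvalues and multiplicities (the geometric multiplicity of λ is n − rank(A − λI), which equals the number of Jordan blocks for λ):
  λ = 1: algebraic multiplicity = 5, geometric multiplicity = 3

Determining the block sizes for each eigenvalue:
  λ = 1: with am = 5 and gm = 3, the partition is not yet determined (e.g. several partitions of 5 into 3 parts exist). Let N = A − (1)·I. Computing rank(N^1) = 2, rank(N^2) = 1, rank(N^3) = 0; the number of blocks of size ≥ j is rank(N^{j−1}) − rank(N^j), giving [3, 1, 1]. So we have 1 block(s) of size 3, 2 block(s) of size 1 → block sizes [3, 1, 1]

Assembling the blocks gives a Jordan form
J =
  [1, 1, 0, 0, 0]
  [0, 1, 1, 0, 0]
  [0, 0, 1, 0, 0]
  [0, 0, 0, 1, 0]
  [0, 0, 0, 0, 1]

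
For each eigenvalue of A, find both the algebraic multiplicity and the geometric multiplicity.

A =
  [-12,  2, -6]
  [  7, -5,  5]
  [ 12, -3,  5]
λ = -4: alg = 3, geom = 1

Step 1 — factor the characteristic polynomial to read off the algebraic multiplicities:
  χ_A(x) = (x + 4)^3

Step 2 — compute geometric multiplicities via the rank-nullity identity g(λ) = n − rank(A − λI):
  rank(A − (-4)·I) = 2, so dim ker(A − (-4)·I) = n − 2 = 1

Summary:
  λ = -4: algebraic multiplicity = 3, geometric multiplicity = 1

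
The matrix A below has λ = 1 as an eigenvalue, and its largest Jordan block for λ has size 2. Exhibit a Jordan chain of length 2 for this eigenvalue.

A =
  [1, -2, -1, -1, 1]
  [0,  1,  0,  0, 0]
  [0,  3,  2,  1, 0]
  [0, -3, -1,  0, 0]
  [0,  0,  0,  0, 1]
A Jordan chain for λ = 1 of length 2:
v_1 = (-2, 0, 3, -3, 0)ᵀ
v_2 = (0, 1, 0, 0, 0)ᵀ

Let N = A − (1)·I. We want v_2 with N^2 v_2 = 0 but N^1 v_2 ≠ 0; then v_{j-1} := N · v_j for j = 2, …, 2.

Pick v_2 = (0, 1, 0, 0, 0)ᵀ.
Then v_1 = N · v_2 = (-2, 0, 3, -3, 0)ᵀ.

Sanity check: (A − (1)·I) v_1 = (0, 0, 0, 0, 0)ᵀ = 0. ✓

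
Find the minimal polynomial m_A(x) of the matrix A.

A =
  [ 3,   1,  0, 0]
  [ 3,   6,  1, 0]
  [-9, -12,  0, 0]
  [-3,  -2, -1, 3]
x^3 - 9*x^2 + 27*x - 27

The characteristic polynomial is χ_A(x) = (x - 3)^4, so the eigenvalues are known. The minimal polynomial is
  m_A(x) = Π_λ (x − λ)^{k_λ}
where k_λ is the size of the *largest* Jordan block for λ (equivalently, the smallest k with (A − λI)^k v = 0 for every generalised eigenvector v of λ).

  λ = 3: largest Jordan block has size 3, contributing (x − 3)^3

So m_A(x) = (x - 3)^3 = x^3 - 9*x^2 + 27*x - 27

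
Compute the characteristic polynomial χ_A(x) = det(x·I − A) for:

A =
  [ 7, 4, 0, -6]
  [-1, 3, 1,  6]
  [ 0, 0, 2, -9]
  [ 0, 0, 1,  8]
x^4 - 20*x^3 + 150*x^2 - 500*x + 625

Expanding det(x·I − A) (e.g. by cofactor expansion or by noting that A is similar to its Jordan form J, which has the same characteristic polynomial as A) gives
  χ_A(x) = x^4 - 20*x^3 + 150*x^2 - 500*x + 625
which factors as (x - 5)^4. The eigenvalues (with algebraic multiplicities) are λ = 5 with multiplicity 4.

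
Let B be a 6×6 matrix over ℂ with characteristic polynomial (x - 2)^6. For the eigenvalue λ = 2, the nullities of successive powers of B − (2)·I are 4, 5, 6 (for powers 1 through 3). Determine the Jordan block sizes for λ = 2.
Block sizes for λ = 2: [3, 1, 1, 1]

From the dimensions of kernels of powers, the number of Jordan blocks of size at least j is d_j − d_{j−1} where d_j = dim ker(N^j) (with d_0 = 0). Computing the differences gives [4, 1, 1].
The number of blocks of size exactly k is (#blocks of size ≥ k) − (#blocks of size ≥ k + 1), so the partition is: 3 block(s) of size 1, 1 block(s) of size 3.
In nonincreasing order the block sizes are [3, 1, 1, 1].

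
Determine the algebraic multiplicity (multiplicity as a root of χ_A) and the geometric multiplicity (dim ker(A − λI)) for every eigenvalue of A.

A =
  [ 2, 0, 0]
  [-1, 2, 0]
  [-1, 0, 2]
λ = 2: alg = 3, geom = 2

Step 1 — factor the characteristic polynomial to read off the algebraic multiplicities:
  χ_A(x) = (x - 2)^3

Step 2 — compute geometric multiplicities via the rank-nullity identity g(λ) = n − rank(A − λI):
  rank(A − (2)·I) = 1, so dim ker(A − (2)·I) = n − 1 = 2

Summary:
  λ = 2: algebraic multiplicity = 3, geometric multiplicity = 2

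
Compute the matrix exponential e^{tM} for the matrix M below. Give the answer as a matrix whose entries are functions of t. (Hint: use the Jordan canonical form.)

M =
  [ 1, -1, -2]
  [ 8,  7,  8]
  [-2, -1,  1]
e^{tM} =
  [-2*t*exp(3*t) + exp(3*t), -t*exp(3*t), -2*t*exp(3*t)]
  [8*t*exp(3*t), 4*t*exp(3*t) + exp(3*t), 8*t*exp(3*t)]
  [-2*t*exp(3*t), -t*exp(3*t), -2*t*exp(3*t) + exp(3*t)]

Strategy: write M = P · J · P⁻¹ where J is a Jordan canonical form, so e^{tM} = P · e^{tJ} · P⁻¹, and e^{tJ} can be computed block-by-block.

M has Jordan form
J =
  [3, 1, 0]
  [0, 3, 0]
  [0, 0, 3]
(up to reordering of blocks).

Per-block formulas:
  For a 1×1 block at λ = 3: exp(t · [3]) = [e^(3t)].
  For a 2×2 Jordan block J_2(3): exp(t · J_2(3)) = e^(3t)·(I + t·N), where N is the 2×2 nilpotent shift.

After assembling e^{tJ} and conjugating by P, we get:

e^{tM} =
  [-2*t*exp(3*t) + exp(3*t), -t*exp(3*t), -2*t*exp(3*t)]
  [8*t*exp(3*t), 4*t*exp(3*t) + exp(3*t), 8*t*exp(3*t)]
  [-2*t*exp(3*t), -t*exp(3*t), -2*t*exp(3*t) + exp(3*t)]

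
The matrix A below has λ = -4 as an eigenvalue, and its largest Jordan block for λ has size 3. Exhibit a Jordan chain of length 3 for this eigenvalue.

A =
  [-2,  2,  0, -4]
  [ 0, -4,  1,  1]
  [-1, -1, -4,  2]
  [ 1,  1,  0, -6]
A Jordan chain for λ = -4 of length 3:
v_1 = (2, 0, -1, 1)ᵀ
v_2 = (0, 1, 0, 0)ᵀ
v_3 = (0, 0, 1, 0)ᵀ

Let N = A − (-4)·I. We want v_3 with N^3 v_3 = 0 but N^2 v_3 ≠ 0; then v_{j-1} := N · v_j for j = 3, …, 2.

Pick v_3 = (0, 0, 1, 0)ᵀ.
Then v_2 = N · v_3 = (0, 1, 0, 0)ᵀ.
Then v_1 = N · v_2 = (2, 0, -1, 1)ᵀ.

Sanity check: (A − (-4)·I) v_1 = (0, 0, 0, 0)ᵀ = 0. ✓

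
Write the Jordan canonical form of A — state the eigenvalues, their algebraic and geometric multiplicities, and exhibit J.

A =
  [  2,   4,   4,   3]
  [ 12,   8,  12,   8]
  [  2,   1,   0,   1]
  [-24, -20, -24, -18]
J_2(-2) ⊕ J_2(-2)

The characteristic polynomial is
  det(x·I − A) = x^4 + 8*x^3 + 24*x^2 + 32*x + 16 = (x + 2)^4

Eigenvalues and multiplicities (the geometric multiplicity of λ is n − rank(A − λI), which equals the number of Jordan blocks for λ):
  λ = -2: algebraic multiplicity = 4, geometric multiplicity = 2

Determining the block sizes for each eigenvalue:
  λ = -2: with am = 4 and gm = 2, the partition is not yet determined (e.g. several partitions of 4 into 2 parts exist). Let N = A − (-2)·I. Computing rank(N^1) = 2, rank(N^2) = 0; the number of blocks of size ≥ j is rank(N^{j−1}) − rank(N^j), giving [2, 2]. So we have 2 block(s) of size 2 → block sizes [2, 2]

Assembling the blocks gives a Jordan form
J =
  [-2,  1,  0,  0]
  [ 0, -2,  0,  0]
  [ 0,  0, -2,  1]
  [ 0,  0,  0, -2]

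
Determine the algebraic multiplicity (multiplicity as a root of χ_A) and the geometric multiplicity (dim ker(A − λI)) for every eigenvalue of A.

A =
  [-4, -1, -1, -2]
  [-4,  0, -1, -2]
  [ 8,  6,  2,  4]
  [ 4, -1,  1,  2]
λ = 0: alg = 4, geom = 2

Step 1 — factor the characteristic polynomial to read off the algebraic multiplicities:
  χ_A(x) = x^4

Step 2 — compute geometric multiplicities via the rank-nullity identity g(λ) = n − rank(A − λI):
  rank(A − (0)·I) = 2, so dim ker(A − (0)·I) = n − 2 = 2

Summary:
  λ = 0: algebraic multiplicity = 4, geometric multiplicity = 2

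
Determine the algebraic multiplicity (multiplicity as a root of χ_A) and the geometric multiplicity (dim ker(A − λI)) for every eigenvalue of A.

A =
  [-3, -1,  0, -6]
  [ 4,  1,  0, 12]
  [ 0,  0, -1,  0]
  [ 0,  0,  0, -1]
λ = -1: alg = 4, geom = 3

Step 1 — factor the characteristic polynomial to read off the algebraic multiplicities:
  χ_A(x) = (x + 1)^4

Step 2 — compute geometric multiplicities via the rank-nullity identity g(λ) = n − rank(A − λI):
  rank(A − (-1)·I) = 1, so dim ker(A − (-1)·I) = n − 1 = 3

Summary:
  λ = -1: algebraic multiplicity = 4, geometric multiplicity = 3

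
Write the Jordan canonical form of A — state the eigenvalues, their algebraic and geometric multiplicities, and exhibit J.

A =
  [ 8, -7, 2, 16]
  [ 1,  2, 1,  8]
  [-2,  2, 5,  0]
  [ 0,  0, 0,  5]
J_3(5) ⊕ J_1(5)

The characteristic polynomial is
  det(x·I − A) = x^4 - 20*x^3 + 150*x^2 - 500*x + 625 = (x - 5)^4

Eigenvalues and multiplicities (the geometric multiplicity of λ is n − rank(A − λI), which equals the number of Jordan blocks for λ):
  λ = 5: algebraic multiplicity = 4, geometric multiplicity = 2

Determining the block sizes for each eigenvalue:
  λ = 5: with am = 4 and gm = 2, the partition is not yet determined (e.g. several partitions of 4 into 2 parts exist). Let N = A − (5)·I. Computing rank(N^1) = 2, rank(N^2) = 1, rank(N^3) = 0; the number of blocks of size ≥ j is rank(N^{j−1}) − rank(N^j), giving [2, 1, 1]. So we have 1 block(s) of size 3, 1 block(s) of size 1 → block sizes [3, 1]

Assembling the blocks gives a Jordan form
J =
  [5, 1, 0, 0]
  [0, 5, 1, 0]
  [0, 0, 5, 0]
  [0, 0, 0, 5]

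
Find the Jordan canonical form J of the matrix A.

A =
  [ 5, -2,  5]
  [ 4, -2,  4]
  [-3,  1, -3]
J_3(0)

The characteristic polynomial is
  det(x·I − A) = x^3

Eigenvalues and multiplicities (the geometric multiplicity of λ is n − rank(A − λI), which equals the number of Jordan blocks for λ):
  λ = 0: algebraic multiplicity = 3, geometric multiplicity = 1

Determining the block sizes for each eigenvalue:
  λ = 0: one block (gm = 1), so the single block has size am = 3 → block sizes [3]

Assembling the blocks gives a Jordan form
J =
  [0, 1, 0]
  [0, 0, 1]
  [0, 0, 0]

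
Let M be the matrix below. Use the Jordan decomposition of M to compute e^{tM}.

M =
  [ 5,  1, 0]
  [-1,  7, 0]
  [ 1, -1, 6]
e^{tM} =
  [-t*exp(6*t) + exp(6*t), t*exp(6*t), 0]
  [-t*exp(6*t), t*exp(6*t) + exp(6*t), 0]
  [t*exp(6*t), -t*exp(6*t), exp(6*t)]

Strategy: write M = P · J · P⁻¹ where J is a Jordan canonical form, so e^{tM} = P · e^{tJ} · P⁻¹, and e^{tJ} can be computed block-by-block.

M has Jordan form
J =
  [6, 1, 0]
  [0, 6, 0]
  [0, 0, 6]
(up to reordering of blocks).

Per-block formulas:
  For a 2×2 Jordan block J_2(6): exp(t · J_2(6)) = e^(6t)·(I + t·N), where N is the 2×2 nilpotent shift.
  For a 1×1 block at λ = 6: exp(t · [6]) = [e^(6t)].

After assembling e^{tJ} and conjugating by P, we get:

e^{tM} =
  [-t*exp(6*t) + exp(6*t), t*exp(6*t), 0]
  [-t*exp(6*t), t*exp(6*t) + exp(6*t), 0]
  [t*exp(6*t), -t*exp(6*t), exp(6*t)]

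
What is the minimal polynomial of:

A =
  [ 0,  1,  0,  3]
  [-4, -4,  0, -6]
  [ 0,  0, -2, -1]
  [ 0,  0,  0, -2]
x^2 + 4*x + 4

The characteristic polynomial is χ_A(x) = (x + 2)^4, so the eigenvalues are known. The minimal polynomial is
  m_A(x) = Π_λ (x − λ)^{k_λ}
where k_λ is the size of the *largest* Jordan block for λ (equivalently, the smallest k with (A − λI)^k v = 0 for every generalised eigenvector v of λ).

  λ = -2: largest Jordan block has size 2, contributing (x + 2)^2

So m_A(x) = (x + 2)^2 = x^2 + 4*x + 4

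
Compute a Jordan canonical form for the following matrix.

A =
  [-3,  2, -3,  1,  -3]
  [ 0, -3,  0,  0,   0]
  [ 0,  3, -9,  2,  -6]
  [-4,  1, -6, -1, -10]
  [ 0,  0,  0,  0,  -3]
J_2(-5) ⊕ J_2(-3) ⊕ J_1(-3)

The characteristic polynomial is
  det(x·I − A) = x^5 + 19*x^4 + 142*x^3 + 522*x^2 + 945*x + 675 = (x + 3)^3*(x + 5)^2

Eigenvalues and multiplicities (the geometric multiplicity of λ is n − rank(A − λI), which equals the number of Jordan blocks for λ):
  λ = -5: algebraic multiplicity = 2, geometric multiplicity = 1
  λ = -3: algebraic multiplicity = 3, geometric multiplicity = 2

Determining the block sizes for each eigenvalue:
  λ = -5: one block (gm = 1), so the single block has size am = 2 → block sizes [2]
  λ = -3: 2 blocks summing to 3 forces exactly one block of size 2 and the rest size 1 → block sizes [2, 1]

Assembling the blocks gives a Jordan form
J =
  [-5,  1,  0,  0,  0]
  [ 0, -5,  0,  0,  0]
  [ 0,  0, -3,  1,  0]
  [ 0,  0,  0, -3,  0]
  [ 0,  0,  0,  0, -3]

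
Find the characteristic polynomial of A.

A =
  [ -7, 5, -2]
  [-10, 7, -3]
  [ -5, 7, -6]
x^3 + 6*x^2 + 12*x + 8

Expanding det(x·I − A) (e.g. by cofactor expansion or by noting that A is similar to its Jordan form J, which has the same characteristic polynomial as A) gives
  χ_A(x) = x^3 + 6*x^2 + 12*x + 8
which factors as (x + 2)^3. The eigenvalues (with algebraic multiplicities) are λ = -2 with multiplicity 3.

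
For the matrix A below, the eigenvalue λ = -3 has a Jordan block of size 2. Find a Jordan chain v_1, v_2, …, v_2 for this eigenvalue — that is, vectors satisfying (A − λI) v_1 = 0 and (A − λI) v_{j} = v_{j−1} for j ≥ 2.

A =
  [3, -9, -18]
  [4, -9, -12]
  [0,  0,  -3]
A Jordan chain for λ = -3 of length 2:
v_1 = (6, 4, 0)ᵀ
v_2 = (1, 0, 0)ᵀ

Let N = A − (-3)·I. We want v_2 with N^2 v_2 = 0 but N^1 v_2 ≠ 0; then v_{j-1} := N · v_j for j = 2, …, 2.

Pick v_2 = (1, 0, 0)ᵀ.
Then v_1 = N · v_2 = (6, 4, 0)ᵀ.

Sanity check: (A − (-3)·I) v_1 = (0, 0, 0)ᵀ = 0. ✓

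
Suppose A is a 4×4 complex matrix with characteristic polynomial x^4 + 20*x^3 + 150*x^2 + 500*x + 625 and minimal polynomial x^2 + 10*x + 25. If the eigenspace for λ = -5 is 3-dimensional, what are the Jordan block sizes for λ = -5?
Block sizes for λ = -5: [2, 1, 1]

Step 1 — from the characteristic polynomial, algebraic multiplicity of λ = -5 is 4. From dim ker(A − (-5)·I) = 3, there are exactly 3 Jordan blocks for λ = -5.
Step 2 — from the minimal polynomial, the factor (x + 5)^2 tells us the largest block for λ = -5 has size 2.
Step 3 — with total size 4, 3 blocks, and largest block 2, the block sizes (in nonincreasing order) are [2, 1, 1].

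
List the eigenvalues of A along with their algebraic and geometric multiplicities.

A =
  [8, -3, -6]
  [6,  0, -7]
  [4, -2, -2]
λ = 2: alg = 3, geom = 1

Step 1 — factor the characteristic polynomial to read off the algebraic multiplicities:
  χ_A(x) = (x - 2)^3

Step 2 — compute geometric multiplicities via the rank-nullity identity g(λ) = n − rank(A − λI):
  rank(A − (2)·I) = 2, so dim ker(A − (2)·I) = n − 2 = 1

Summary:
  λ = 2: algebraic multiplicity = 3, geometric multiplicity = 1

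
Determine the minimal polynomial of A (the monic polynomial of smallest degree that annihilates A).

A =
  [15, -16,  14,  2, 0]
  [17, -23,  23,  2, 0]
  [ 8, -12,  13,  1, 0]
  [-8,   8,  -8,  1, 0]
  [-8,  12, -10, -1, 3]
x^4 - 6*x^3 + 54*x - 81

The characteristic polynomial is χ_A(x) = (x - 3)^4*(x + 3), so the eigenvalues are known. The minimal polynomial is
  m_A(x) = Π_λ (x − λ)^{k_λ}
where k_λ is the size of the *largest* Jordan block for λ (equivalently, the smallest k with (A − λI)^k v = 0 for every generalised eigenvector v of λ).

  λ = -3: largest Jordan block has size 1, contributing (x + 3)
  λ = 3: largest Jordan block has size 3, contributing (x − 3)^3

So m_A(x) = (x - 3)^3*(x + 3) = x^4 - 6*x^3 + 54*x - 81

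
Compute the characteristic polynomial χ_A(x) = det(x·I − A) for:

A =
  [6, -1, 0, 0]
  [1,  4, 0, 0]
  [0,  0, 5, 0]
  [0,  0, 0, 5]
x^4 - 20*x^3 + 150*x^2 - 500*x + 625

Expanding det(x·I − A) (e.g. by cofactor expansion or by noting that A is similar to its Jordan form J, which has the same characteristic polynomial as A) gives
  χ_A(x) = x^4 - 20*x^3 + 150*x^2 - 500*x + 625
which factors as (x - 5)^4. The eigenvalues (with algebraic multiplicities) are λ = 5 with multiplicity 4.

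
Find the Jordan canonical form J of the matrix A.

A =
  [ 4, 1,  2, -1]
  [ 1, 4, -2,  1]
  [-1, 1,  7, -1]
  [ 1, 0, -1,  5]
J_3(5) ⊕ J_1(5)

The characteristic polynomial is
  det(x·I − A) = x^4 - 20*x^3 + 150*x^2 - 500*x + 625 = (x - 5)^4

Eigenvalues and multiplicities (the geometric multiplicity of λ is n − rank(A − λI), which equals the number of Jordan blocks for λ):
  λ = 5: algebraic multiplicity = 4, geometric multiplicity = 2

Determining the block sizes for each eigenvalue:
  λ = 5: with am = 4 and gm = 2, the partition is not yet determined (e.g. several partitions of 4 into 2 parts exist). Let N = A − (5)·I. Computing rank(N^1) = 2, rank(N^2) = 1, rank(N^3) = 0; the number of blocks of size ≥ j is rank(N^{j−1}) − rank(N^j), giving [2, 1, 1]. So we have 1 block(s) of size 3, 1 block(s) of size 1 → block sizes [3, 1]

Assembling the blocks gives a Jordan form
J =
  [5, 1, 0, 0]
  [0, 5, 1, 0]
  [0, 0, 5, 0]
  [0, 0, 0, 5]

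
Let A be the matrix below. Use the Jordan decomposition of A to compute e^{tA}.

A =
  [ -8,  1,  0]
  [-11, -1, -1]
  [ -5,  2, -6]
e^{tA} =
  [-t^2*exp(-5*t) - 3*t*exp(-5*t) + exp(-5*t), t^2*exp(-5*t)/2 + t*exp(-5*t), -t^2*exp(-5*t)/2]
  [-3*t^2*exp(-5*t) - 11*t*exp(-5*t), 3*t^2*exp(-5*t)/2 + 4*t*exp(-5*t) + exp(-5*t), -3*t^2*exp(-5*t)/2 - t*exp(-5*t)]
  [-t^2*exp(-5*t) - 5*t*exp(-5*t), t^2*exp(-5*t)/2 + 2*t*exp(-5*t), -t^2*exp(-5*t)/2 - t*exp(-5*t) + exp(-5*t)]

Strategy: write A = P · J · P⁻¹ where J is a Jordan canonical form, so e^{tA} = P · e^{tJ} · P⁻¹, and e^{tJ} can be computed block-by-block.

A has Jordan form
J =
  [-5,  1,  0]
  [ 0, -5,  1]
  [ 0,  0, -5]
(up to reordering of blocks).

Per-block formulas:
  For a 3×3 Jordan block J_3(-5): exp(t · J_3(-5)) = e^(-5t)·(I + t·N + (t^2/2)·N^2), where N is the 3×3 nilpotent shift.

After assembling e^{tJ} and conjugating by P, we get:

e^{tA} =
  [-t^2*exp(-5*t) - 3*t*exp(-5*t) + exp(-5*t), t^2*exp(-5*t)/2 + t*exp(-5*t), -t^2*exp(-5*t)/2]
  [-3*t^2*exp(-5*t) - 11*t*exp(-5*t), 3*t^2*exp(-5*t)/2 + 4*t*exp(-5*t) + exp(-5*t), -3*t^2*exp(-5*t)/2 - t*exp(-5*t)]
  [-t^2*exp(-5*t) - 5*t*exp(-5*t), t^2*exp(-5*t)/2 + 2*t*exp(-5*t), -t^2*exp(-5*t)/2 - t*exp(-5*t) + exp(-5*t)]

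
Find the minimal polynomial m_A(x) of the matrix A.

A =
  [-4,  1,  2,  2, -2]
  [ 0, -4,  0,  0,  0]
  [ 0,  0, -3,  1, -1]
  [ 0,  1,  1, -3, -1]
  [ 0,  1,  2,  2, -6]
x^2 + 8*x + 16

The characteristic polynomial is χ_A(x) = (x + 4)^5, so the eigenvalues are known. The minimal polynomial is
  m_A(x) = Π_λ (x − λ)^{k_λ}
where k_λ is the size of the *largest* Jordan block for λ (equivalently, the smallest k with (A − λI)^k v = 0 for every generalised eigenvector v of λ).

  λ = -4: largest Jordan block has size 2, contributing (x + 4)^2

So m_A(x) = (x + 4)^2 = x^2 + 8*x + 16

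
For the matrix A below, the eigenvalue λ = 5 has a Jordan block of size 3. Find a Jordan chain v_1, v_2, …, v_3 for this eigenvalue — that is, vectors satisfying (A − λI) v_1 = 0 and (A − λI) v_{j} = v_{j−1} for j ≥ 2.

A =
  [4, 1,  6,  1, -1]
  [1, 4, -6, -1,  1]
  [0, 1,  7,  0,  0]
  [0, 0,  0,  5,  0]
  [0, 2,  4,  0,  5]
A Jordan chain for λ = 5 of length 3:
v_1 = (2, -2, 1, 0, 2)ᵀ
v_2 = (-1, 1, 0, 0, 0)ᵀ
v_3 = (1, 0, 0, 0, 0)ᵀ

Let N = A − (5)·I. We want v_3 with N^3 v_3 = 0 but N^2 v_3 ≠ 0; then v_{j-1} := N · v_j for j = 3, …, 2.

Pick v_3 = (1, 0, 0, 0, 0)ᵀ.
Then v_2 = N · v_3 = (-1, 1, 0, 0, 0)ᵀ.
Then v_1 = N · v_2 = (2, -2, 1, 0, 2)ᵀ.

Sanity check: (A − (5)·I) v_1 = (0, 0, 0, 0, 0)ᵀ = 0. ✓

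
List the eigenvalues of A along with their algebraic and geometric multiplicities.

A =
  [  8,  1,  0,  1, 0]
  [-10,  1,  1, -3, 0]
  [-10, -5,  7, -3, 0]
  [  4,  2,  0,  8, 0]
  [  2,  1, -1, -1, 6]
λ = 6: alg = 5, geom = 3

Step 1 — factor the characteristic polynomial to read off the algebraic multiplicities:
  χ_A(x) = (x - 6)^5

Step 2 — compute geometric multiplicities via the rank-nullity identity g(λ) = n − rank(A − λI):
  rank(A − (6)·I) = 2, so dim ker(A − (6)·I) = n − 2 = 3

Summary:
  λ = 6: algebraic multiplicity = 5, geometric multiplicity = 3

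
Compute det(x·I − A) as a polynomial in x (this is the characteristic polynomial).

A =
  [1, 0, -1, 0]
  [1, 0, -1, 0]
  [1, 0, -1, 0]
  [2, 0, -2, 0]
x^4

Expanding det(x·I − A) (e.g. by cofactor expansion or by noting that A is similar to its Jordan form J, which has the same characteristic polynomial as A) gives
  χ_A(x) = x^4
which factors as x^4. The eigenvalues (with algebraic multiplicities) are λ = 0 with multiplicity 4.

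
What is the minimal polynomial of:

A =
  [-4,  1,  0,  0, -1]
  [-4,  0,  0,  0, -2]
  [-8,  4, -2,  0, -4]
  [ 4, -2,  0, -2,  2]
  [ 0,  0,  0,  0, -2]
x^2 + 4*x + 4

The characteristic polynomial is χ_A(x) = (x + 2)^5, so the eigenvalues are known. The minimal polynomial is
  m_A(x) = Π_λ (x − λ)^{k_λ}
where k_λ is the size of the *largest* Jordan block for λ (equivalently, the smallest k with (A − λI)^k v = 0 for every generalised eigenvector v of λ).

  λ = -2: largest Jordan block has size 2, contributing (x + 2)^2

So m_A(x) = (x + 2)^2 = x^2 + 4*x + 4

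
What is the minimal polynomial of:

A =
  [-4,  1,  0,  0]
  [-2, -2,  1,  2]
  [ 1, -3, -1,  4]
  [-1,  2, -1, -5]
x^3 + 9*x^2 + 27*x + 27

The characteristic polynomial is χ_A(x) = (x + 3)^4, so the eigenvalues are known. The minimal polynomial is
  m_A(x) = Π_λ (x − λ)^{k_λ}
where k_λ is the size of the *largest* Jordan block for λ (equivalently, the smallest k with (A − λI)^k v = 0 for every generalised eigenvector v of λ).

  λ = -3: largest Jordan block has size 3, contributing (x + 3)^3

So m_A(x) = (x + 3)^3 = x^3 + 9*x^2 + 27*x + 27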